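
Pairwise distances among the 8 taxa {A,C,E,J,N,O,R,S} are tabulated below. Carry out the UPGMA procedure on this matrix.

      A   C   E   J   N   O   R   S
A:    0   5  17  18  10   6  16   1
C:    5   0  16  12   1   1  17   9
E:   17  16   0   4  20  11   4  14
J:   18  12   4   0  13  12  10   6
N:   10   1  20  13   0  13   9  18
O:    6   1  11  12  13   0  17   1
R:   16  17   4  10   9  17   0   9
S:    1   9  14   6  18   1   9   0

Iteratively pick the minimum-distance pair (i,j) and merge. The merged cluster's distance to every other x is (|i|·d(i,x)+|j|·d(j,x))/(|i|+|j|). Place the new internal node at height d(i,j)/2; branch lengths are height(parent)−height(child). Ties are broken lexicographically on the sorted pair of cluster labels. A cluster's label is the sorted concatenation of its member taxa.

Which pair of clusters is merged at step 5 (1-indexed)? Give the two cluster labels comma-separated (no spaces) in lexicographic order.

EJ,R

1. join A+S (d=1) ⇒ AS; edges |A|=1/2, |S|=1/2
  updated: d(AS,C)=7, d(AS,E)=31/2, d(AS,J)=12, d(AS,N)=14, d(AS,O)=7/2, d(AS,R)=25/2
2. join C+N (d=1) ⇒ CN; edges |C|=1/2, |N|=1/2
  updated: d(AS,CN)=21/2, d(CN,E)=18, d(CN,J)=25/2, d(CN,O)=7, d(CN,R)=13
3. join AS+O (d=7/2) ⇒ AOS; edges |AS|=5/4, |O|=7/4
  updated: d(AOS,CN)=28/3, d(AOS,E)=14, d(AOS,J)=12, d(AOS,R)=14
4. join E+J (d=4) ⇒ EJ; edges |E|=2, |J|=2
  updated: d(AOS,EJ)=13, d(CN,EJ)=61/4, d(EJ,R)=7
5. join EJ+R (d=7) ⇒ EJR; edges |EJ|=3/2, |R|=7/2
  updated: d(AOS,EJR)=40/3, d(CN,EJR)=29/2
6. join AOS+CN (d=28/3) ⇒ ACNOS; edges |AOS|=35/12, |CN|=25/6
  updated: d(ACNOS,EJR)=69/5
7. join ACNOS+EJR (d=69/5) ⇒ ACEJNORS; edges |ACNOS|=67/30, |EJR|=17/5
final tree: ((((A:1/2,S:1/2):5/4,O:7/4):35/12,(C:1/2,N:1/2):25/6):67/30,((E:2,J:2):3/2,R:7/2):17/5)
total length: 1603/60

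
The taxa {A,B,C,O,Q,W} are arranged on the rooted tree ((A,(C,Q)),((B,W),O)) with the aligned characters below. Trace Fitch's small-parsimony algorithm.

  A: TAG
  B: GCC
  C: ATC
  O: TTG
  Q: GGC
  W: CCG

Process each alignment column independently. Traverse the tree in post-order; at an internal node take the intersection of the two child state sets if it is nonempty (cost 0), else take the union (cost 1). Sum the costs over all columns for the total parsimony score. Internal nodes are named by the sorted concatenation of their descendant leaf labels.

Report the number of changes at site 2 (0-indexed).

site 0, node CQ: C={A} ∪ Q={G} → {A,G} (+1)
site 0, node ACQ: A={T} ∪ CQ={A,G} → {A,G,T} (+1)
site 0, node BW: B={G} ∪ W={C} → {C,G} (+1)
site 0, node BOW: BW={C,G} ∪ O={T} → {C,G,T} (+1)
site 0, node ABCOQW: ACQ={A,G,T} ∩ BOW={C,G,T} → {G,T} (+0)
site 1, node CQ: C={T} ∪ Q={G} → {G,T} (+1)
site 1, node ACQ: A={A} ∪ CQ={G,T} → {A,G,T} (+1)
site 1, node BW: B={C} ∩ W={C} → {C} (+0)
site 1, node BOW: BW={C} ∪ O={T} → {C,T} (+1)
site 1, node ABCOQW: ACQ={A,G,T} ∩ BOW={C,T} → {T} (+0)
site 2, node CQ: C={C} ∩ Q={C} → {C} (+0)
site 2, node ACQ: A={G} ∪ CQ={C} → {C,G} (+1)
site 2, node BW: B={C} ∪ W={G} → {C,G} (+1)
site 2, node BOW: BW={C,G} ∩ O={G} → {G} (+0)
site 2, node ABCOQW: ACQ={C,G} ∩ BOW={G} → {G} (+0)
per-site changes: [4, 3, 2]; total = 9

2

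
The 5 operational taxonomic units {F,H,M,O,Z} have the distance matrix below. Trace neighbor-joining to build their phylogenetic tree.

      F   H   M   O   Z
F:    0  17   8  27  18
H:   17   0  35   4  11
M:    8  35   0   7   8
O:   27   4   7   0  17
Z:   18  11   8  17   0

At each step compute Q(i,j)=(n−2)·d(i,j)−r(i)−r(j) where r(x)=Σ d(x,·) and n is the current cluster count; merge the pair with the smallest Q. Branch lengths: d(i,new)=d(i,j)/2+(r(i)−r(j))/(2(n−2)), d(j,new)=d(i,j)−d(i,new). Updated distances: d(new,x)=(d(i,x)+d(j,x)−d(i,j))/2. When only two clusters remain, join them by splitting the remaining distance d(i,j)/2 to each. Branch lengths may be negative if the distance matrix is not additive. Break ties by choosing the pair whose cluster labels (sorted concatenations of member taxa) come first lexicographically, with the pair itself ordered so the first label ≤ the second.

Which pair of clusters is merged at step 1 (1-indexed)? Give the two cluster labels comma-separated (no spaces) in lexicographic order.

iteration 1: select H,O (d=4, Q=-110); attach at lengths (4, 0); label the merged cluster HO
  updated: d(F,HO)=20, d(HO,M)=19, d(HO,Z)=12
iteration 2: select F,M (d=8, Q=-65); attach at lengths (27/4, 5/4); label the merged cluster FM
  updated: d(FM,HO)=31/2, d(FM,Z)=9
iteration 3: select FM,HO (d=31/2, Q=-73/2); attach at lengths (25/4, 37/4); label the merged cluster FHMO
  updated: d(FHMO,Z)=11/4
iteration 4: select FHMO,Z (d=11/4); attach at lengths (11/8, 11/8); label the merged cluster FHMOZ
final tree: (((F:27/4,M:5/4):25/4,(H:4,O:0):37/4):11/8,Z:11/8)
total length: 121/4

H,O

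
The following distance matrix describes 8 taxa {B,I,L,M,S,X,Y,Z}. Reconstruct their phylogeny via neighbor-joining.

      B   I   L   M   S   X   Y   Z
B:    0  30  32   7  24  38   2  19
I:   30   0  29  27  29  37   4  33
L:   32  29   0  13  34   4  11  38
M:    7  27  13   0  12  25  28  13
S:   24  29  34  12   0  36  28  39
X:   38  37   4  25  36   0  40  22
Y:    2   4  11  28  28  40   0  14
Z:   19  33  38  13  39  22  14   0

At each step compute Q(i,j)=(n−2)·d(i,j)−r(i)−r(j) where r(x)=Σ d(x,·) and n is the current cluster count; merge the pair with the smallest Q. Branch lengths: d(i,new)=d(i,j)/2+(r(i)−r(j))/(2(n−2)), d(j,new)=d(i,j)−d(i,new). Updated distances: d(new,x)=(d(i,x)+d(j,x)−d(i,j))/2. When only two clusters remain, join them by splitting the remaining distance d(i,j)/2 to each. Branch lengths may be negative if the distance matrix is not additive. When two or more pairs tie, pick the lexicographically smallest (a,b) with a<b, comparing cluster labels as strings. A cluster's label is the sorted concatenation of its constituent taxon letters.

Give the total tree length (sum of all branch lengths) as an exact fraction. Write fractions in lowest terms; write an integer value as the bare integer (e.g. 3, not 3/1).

iteration 1: select L,X (d=4, Q=-339); attach at lengths (-17/12, 65/12); label the merged cluster LX
  updated: d(B,LX)=33, d(I,LX)=31, d(LX,M)=17, d(LX,S)=33, d(LX,Y)=47/2, d(LX,Z)=28
iteration 2: select I,Y (d=4, Q=-467/2); attach at lengths (149/20, -69/20); label the merged cluster IY
  updated: d(B,IY)=14, d(IY,LX)=101/4, d(IY,M)=51/2, d(IY,S)=53/2, d(IY,Z)=43/2
iteration 3: select M,S (d=12, Q=-161); attach at lengths (-3/2, 27/2); label the merged cluster MS
  updated: d(B,MS)=19/2, d(IY,MS)=20, d(LX,MS)=19, d(MS,Z)=20
iteration 4: select LX,MS (d=19, Q=-467/4); attach at lengths (125/8, 27/8); label the merged cluster LMSX
  updated: d(B,LMSX)=47/4, d(IY,LMSX)=105/8, d(LMSX,Z)=29/2
iteration 5: select B,IY (d=14, Q=-523/8); attach at lengths (193/32, 255/32); label the merged cluster BIY
  updated: d(BIY,LMSX)=87/16, d(BIY,Z)=53/4
iteration 6: select BIY,LMSX (d=87/16, Q=-531/16); attach at lengths (67/32, 107/32); label the merged cluster BILMSXY
  updated: d(BILMSXY,Z)=357/32
iteration 7: select BILMSXY,Z (d=357/32); attach at lengths (357/64, 357/64); label the merged cluster BILMSXYZ
final tree: (((B:193/32,(I:149/20,Y:-69/20):255/32):67/32,((L:-17/12,X:65/12):125/8,(M:-3/2,S:27/2):27/8):107/32):357/64,Z:357/64)
total length: 2227/32

2227/32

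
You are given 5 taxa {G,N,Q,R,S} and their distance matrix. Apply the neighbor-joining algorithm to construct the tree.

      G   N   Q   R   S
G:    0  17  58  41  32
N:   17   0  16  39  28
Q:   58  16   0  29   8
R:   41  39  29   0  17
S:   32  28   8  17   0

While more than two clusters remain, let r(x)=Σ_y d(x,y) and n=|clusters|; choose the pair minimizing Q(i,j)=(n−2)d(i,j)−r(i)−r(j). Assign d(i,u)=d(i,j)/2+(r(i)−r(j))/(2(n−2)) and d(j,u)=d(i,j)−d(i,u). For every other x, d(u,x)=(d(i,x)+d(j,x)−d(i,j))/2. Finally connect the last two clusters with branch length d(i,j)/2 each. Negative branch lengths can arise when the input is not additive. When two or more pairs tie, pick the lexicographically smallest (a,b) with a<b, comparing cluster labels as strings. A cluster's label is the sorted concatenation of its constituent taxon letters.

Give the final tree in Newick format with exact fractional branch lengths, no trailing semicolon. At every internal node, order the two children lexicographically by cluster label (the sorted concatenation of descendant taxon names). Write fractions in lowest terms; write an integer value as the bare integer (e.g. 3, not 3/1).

((((G:33/2,N:1/2):67/4,R:59/4):17/4,Q:35/4):-3/8,S:-3/8)

1. join G+N (d=17, Q=-197) ⇒ GN; edges |G|=33/2, |N|=1/2
  updated: d(GN,Q)=57/2, d(GN,R)=63/2, d(GN,S)=43/2
2. join GN+R (d=63/2, Q=-96) ⇒ GNR; edges |GN|=67/4, |R|=59/4
  updated: d(GNR,Q)=13, d(GNR,S)=7/2
3. join GNR+Q (d=13, Q=-49/2) ⇒ GNQR; edges |GNR|=17/4, |Q|=35/4
  updated: d(GNQR,S)=-3/4
4. join GNQR+S (d=-3/4) ⇒ GNQRS; edges |GNQR|=-3/8, |S|=-3/8
final tree: ((((G:33/2,N:1/2):67/4,R:59/4):17/4,Q:35/4):-3/8,S:-3/8)
total length: 243/4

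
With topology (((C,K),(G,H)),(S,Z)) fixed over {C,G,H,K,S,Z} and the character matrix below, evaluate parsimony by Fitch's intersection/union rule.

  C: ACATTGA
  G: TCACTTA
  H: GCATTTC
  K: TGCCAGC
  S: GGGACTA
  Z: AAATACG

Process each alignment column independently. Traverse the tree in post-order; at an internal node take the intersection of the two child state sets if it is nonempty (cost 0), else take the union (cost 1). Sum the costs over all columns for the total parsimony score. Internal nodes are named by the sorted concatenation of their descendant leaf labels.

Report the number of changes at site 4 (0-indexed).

3

site 0, node CK: C={A} ∪ K={T} → {A,T} (+1)
site 0, node GH: G={T} ∪ H={G} → {G,T} (+1)
site 0, node CGHK: CK={A,T} ∩ GH={G,T} → {T} (+0)
site 0, node SZ: S={G} ∪ Z={A} → {A,G} (+1)
site 0, node CGHKSZ: CGHK={T} ∪ SZ={A,G} → {A,G,T} (+1)
site 1, node CK: C={C} ∪ K={G} → {C,G} (+1)
site 1, node GH: G={C} ∩ H={C} → {C} (+0)
site 1, node CGHK: CK={C,G} ∩ GH={C} → {C} (+0)
site 1, node SZ: S={G} ∪ Z={A} → {A,G} (+1)
site 1, node CGHKSZ: CGHK={C} ∪ SZ={A,G} → {A,C,G} (+1)
site 2, node CK: C={A} ∪ K={C} → {A,C} (+1)
site 2, node GH: G={A} ∩ H={A} → {A} (+0)
site 2, node CGHK: CK={A,C} ∩ GH={A} → {A} (+0)
site 2, node SZ: S={G} ∪ Z={A} → {A,G} (+1)
site 2, node CGHKSZ: CGHK={A} ∩ SZ={A,G} → {A} (+0)
site 3, node CK: C={T} ∪ K={C} → {C,T} (+1)
site 3, node GH: G={C} ∪ H={T} → {C,T} (+1)
site 3, node CGHK: CK={C,T} ∩ GH={C,T} → {C,T} (+0)
site 3, node SZ: S={A} ∪ Z={T} → {A,T} (+1)
site 3, node CGHKSZ: CGHK={C,T} ∩ SZ={A,T} → {T} (+0)
site 4, node CK: C={T} ∪ K={A} → {A,T} (+1)
site 4, node GH: G={T} ∩ H={T} → {T} (+0)
site 4, node CGHK: CK={A,T} ∩ GH={T} → {T} (+0)
site 4, node SZ: S={C} ∪ Z={A} → {A,C} (+1)
site 4, node CGHKSZ: CGHK={T} ∪ SZ={A,C} → {A,C,T} (+1)
site 5, node CK: C={G} ∩ K={G} → {G} (+0)
site 5, node GH: G={T} ∩ H={T} → {T} (+0)
site 5, node CGHK: CK={G} ∪ GH={T} → {G,T} (+1)
site 5, node SZ: S={T} ∪ Z={C} → {C,T} (+1)
site 5, node CGHKSZ: CGHK={G,T} ∩ SZ={C,T} → {T} (+0)
site 6, node CK: C={A} ∪ K={C} → {A,C} (+1)
site 6, node GH: G={A} ∪ H={C} → {A,C} (+1)
site 6, node CGHK: CK={A,C} ∩ GH={A,C} → {A,C} (+0)
site 6, node SZ: S={A} ∪ Z={G} → {A,G} (+1)
site 6, node CGHKSZ: CGHK={A,C} ∩ SZ={A,G} → {A} (+0)
per-site changes: [4, 3, 2, 3, 3, 2, 3]; total = 20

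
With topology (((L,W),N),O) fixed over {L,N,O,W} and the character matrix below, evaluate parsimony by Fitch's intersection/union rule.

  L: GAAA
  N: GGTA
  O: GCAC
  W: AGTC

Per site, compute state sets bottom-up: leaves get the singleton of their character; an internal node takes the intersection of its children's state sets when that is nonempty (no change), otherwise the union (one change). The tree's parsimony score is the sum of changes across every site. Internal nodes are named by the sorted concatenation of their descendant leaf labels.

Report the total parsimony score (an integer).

site 0, node LW: L={G} ∪ W={A} → {A,G} (+1)
site 0, node LNW: LW={A,G} ∩ N={G} → {G} (+0)
site 0, node LNOW: LNW={G} ∩ O={G} → {G} (+0)
site 1, node LW: L={A} ∪ W={G} → {A,G} (+1)
site 1, node LNW: LW={A,G} ∩ N={G} → {G} (+0)
site 1, node LNOW: LNW={G} ∪ O={C} → {C,G} (+1)
site 2, node LW: L={A} ∪ W={T} → {A,T} (+1)
site 2, node LNW: LW={A,T} ∩ N={T} → {T} (+0)
site 2, node LNOW: LNW={T} ∪ O={A} → {A,T} (+1)
site 3, node LW: L={A} ∪ W={C} → {A,C} (+1)
site 3, node LNW: LW={A,C} ∩ N={A} → {A} (+0)
site 3, node LNOW: LNW={A} ∪ O={C} → {A,C} (+1)
per-site changes: [1, 2, 2, 2]; total = 7

7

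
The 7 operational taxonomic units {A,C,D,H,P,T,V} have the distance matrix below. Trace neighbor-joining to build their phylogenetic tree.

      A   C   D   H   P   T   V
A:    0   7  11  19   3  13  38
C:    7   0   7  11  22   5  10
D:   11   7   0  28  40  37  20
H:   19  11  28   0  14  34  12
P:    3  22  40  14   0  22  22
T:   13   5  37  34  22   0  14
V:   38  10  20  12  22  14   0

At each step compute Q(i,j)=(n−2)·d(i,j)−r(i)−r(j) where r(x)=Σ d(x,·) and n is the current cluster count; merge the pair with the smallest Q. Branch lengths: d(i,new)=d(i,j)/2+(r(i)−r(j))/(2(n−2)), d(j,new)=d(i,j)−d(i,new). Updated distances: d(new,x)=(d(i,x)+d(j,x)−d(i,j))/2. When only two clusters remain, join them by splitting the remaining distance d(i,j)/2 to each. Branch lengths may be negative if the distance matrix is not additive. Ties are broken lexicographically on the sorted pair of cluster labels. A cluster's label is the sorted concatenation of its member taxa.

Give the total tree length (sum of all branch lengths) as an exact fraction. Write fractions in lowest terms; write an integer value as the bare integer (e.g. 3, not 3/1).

step 1: merge (A,P) at d=3, Q=-199; branch lengths A→-17/10, P→47/10; new cluster AP
  updated: d(AP,C)=13, d(AP,D)=24, d(AP,H)=15, d(AP,T)=16, d(AP,V)=57/2
step 2: merge (AP,T) at d=16, Q=-277/2; branch lengths AP→109/16, T→147/16; new cluster APT
  updated: d(APT,C)=1, d(APT,D)=45/2, d(APT,H)=33/2, d(APT,V)=53/4
step 3: merge (H,V) at d=12, Q=-347/4; branch lengths H→193/24, V→95/24; new cluster HV
  updated: d(APT,HV)=71/8, d(C,HV)=9/2, d(D,HV)=18
step 4: merge (APT,HV) at d=71/8, Q=-46; branch lengths APT→75/16, HV→67/16; new cluster AHPTV
  updated: d(AHPTV,C)=-27/16, d(AHPTV,D)=253/16
step 5: merge (AHPTV,C) at d=-27/16, Q=-169/8; branch lengths AHPTV→57/16, C→-21/4; new cluster ACHPTV
  updated: d(ACHPTV,D)=49/4
step 6: merge (ACHPTV,D) at d=49/4; branch lengths ACHPTV→49/8, D→49/8; new cluster ACDHPTV
final tree: (((((A:-17/10,P:47/10):109/16,T:147/16):75/16,(H:193/24,V:95/24):67/16):57/16,C:-21/4):49/8,D:49/8)
total length: 807/16

807/16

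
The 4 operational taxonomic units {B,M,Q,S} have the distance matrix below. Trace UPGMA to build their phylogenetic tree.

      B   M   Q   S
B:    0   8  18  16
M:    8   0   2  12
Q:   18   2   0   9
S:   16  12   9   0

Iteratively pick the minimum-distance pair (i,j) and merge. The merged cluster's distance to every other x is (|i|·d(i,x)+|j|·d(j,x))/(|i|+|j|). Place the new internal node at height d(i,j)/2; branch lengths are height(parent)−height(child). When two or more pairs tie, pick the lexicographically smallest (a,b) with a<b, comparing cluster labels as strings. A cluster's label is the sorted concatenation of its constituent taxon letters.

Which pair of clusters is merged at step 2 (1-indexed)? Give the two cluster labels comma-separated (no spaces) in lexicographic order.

1. join M+Q (d=2) ⇒ MQ; edges |M|=1, |Q|=1
  updated: d(B,MQ)=13, d(MQ,S)=21/2
2. join MQ+S (d=21/2) ⇒ MQS; edges |MQ|=17/4, |S|=21/4
  updated: d(B,MQS)=14
3. join B+MQS (d=14) ⇒ BMQS; edges |B|=7, |MQS|=7/4
final tree: (B:7,((M:1,Q:1):17/4,S:21/4):7/4)
total length: 81/4

MQ,S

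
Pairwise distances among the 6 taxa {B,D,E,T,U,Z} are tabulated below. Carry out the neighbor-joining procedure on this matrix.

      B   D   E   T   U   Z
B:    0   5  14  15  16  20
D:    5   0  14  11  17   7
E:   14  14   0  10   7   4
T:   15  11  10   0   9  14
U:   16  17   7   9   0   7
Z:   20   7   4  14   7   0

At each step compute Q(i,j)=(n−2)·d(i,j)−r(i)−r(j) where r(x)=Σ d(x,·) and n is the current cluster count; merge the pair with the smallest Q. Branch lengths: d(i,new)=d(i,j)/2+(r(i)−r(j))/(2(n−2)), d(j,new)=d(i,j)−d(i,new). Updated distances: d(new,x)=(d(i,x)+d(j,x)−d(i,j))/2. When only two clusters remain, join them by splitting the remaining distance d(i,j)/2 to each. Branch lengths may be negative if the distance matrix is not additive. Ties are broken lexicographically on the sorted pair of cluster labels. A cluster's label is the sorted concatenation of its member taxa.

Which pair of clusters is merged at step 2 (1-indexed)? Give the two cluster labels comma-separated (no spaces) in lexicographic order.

BD,T

1. join B+D (d=5, Q=-104) ⇒ BD; edges |B|=9/2, |D|=1/2
  updated: d(BD,E)=23/2, d(BD,T)=21/2, d(BD,U)=14, d(BD,Z)=11
2. join BD+T (d=21/2, Q=-59) ⇒ BDT; edges |BD|=35/6, |T|=14/3
  updated: d(BDT,E)=11/2, d(BDT,U)=25/4, d(BDT,Z)=29/4
3. join BDT+U (d=25/4, Q=-107/4) ⇒ BDTU; edges |BDT|=45/16, |U|=55/16
  updated: d(BDTU,E)=25/8, d(BDTU,Z)=4
4. join BDTU+E (d=25/8, Q=-89/8) ⇒ BDETU; edges |BDTU|=25/16, |E|=25/16
  updated: d(BDETU,Z)=39/16
5. join BDETU+Z (d=39/16) ⇒ BDETUZ; edges |BDETU|=39/32, |Z|=39/32
final tree: (((((B:9/2,D:1/2):35/6,T:14/3):45/16,U:55/16):25/16,E:25/16):39/32,Z:39/32)
total length: 437/16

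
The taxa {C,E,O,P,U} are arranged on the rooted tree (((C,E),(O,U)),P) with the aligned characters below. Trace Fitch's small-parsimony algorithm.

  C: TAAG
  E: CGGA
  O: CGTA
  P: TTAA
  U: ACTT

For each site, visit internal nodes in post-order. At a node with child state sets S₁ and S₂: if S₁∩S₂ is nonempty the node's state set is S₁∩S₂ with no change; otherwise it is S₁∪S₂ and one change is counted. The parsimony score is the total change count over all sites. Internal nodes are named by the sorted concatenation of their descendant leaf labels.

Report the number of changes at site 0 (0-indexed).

3

[col 0] CE: children C:{T}, E:{C} ∪→ {C,T}; cost 1
[col 0] OU: children O:{C}, U:{A} ∪→ {A,C}; cost 1
[col 0] CEOU: children CE:{C,T}, OU:{A,C} ∩→ {C}; cost 0
[col 0] CEOPU: children CEOU:{C}, P:{T} ∪→ {C,T}; cost 1
[col 1] CE: children C:{A}, E:{G} ∪→ {A,G}; cost 1
[col 1] OU: children O:{G}, U:{C} ∪→ {C,G}; cost 1
[col 1] CEOU: children CE:{A,G}, OU:{C,G} ∩→ {G}; cost 0
[col 1] CEOPU: children CEOU:{G}, P:{T} ∪→ {G,T}; cost 1
[col 2] CE: children C:{A}, E:{G} ∪→ {A,G}; cost 1
[col 2] OU: children O:{T}, U:{T} ∩→ {T}; cost 0
[col 2] CEOU: children CE:{A,G}, OU:{T} ∪→ {A,G,T}; cost 1
[col 2] CEOPU: children CEOU:{A,G,T}, P:{A} ∩→ {A}; cost 0
[col 3] CE: children C:{G}, E:{A} ∪→ {A,G}; cost 1
[col 3] OU: children O:{A}, U:{T} ∪→ {A,T}; cost 1
[col 3] CEOU: children CE:{A,G}, OU:{A,T} ∩→ {A}; cost 0
[col 3] CEOPU: children CEOU:{A}, P:{A} ∩→ {A}; cost 0
per-site changes: [3, 3, 2, 2]; total = 10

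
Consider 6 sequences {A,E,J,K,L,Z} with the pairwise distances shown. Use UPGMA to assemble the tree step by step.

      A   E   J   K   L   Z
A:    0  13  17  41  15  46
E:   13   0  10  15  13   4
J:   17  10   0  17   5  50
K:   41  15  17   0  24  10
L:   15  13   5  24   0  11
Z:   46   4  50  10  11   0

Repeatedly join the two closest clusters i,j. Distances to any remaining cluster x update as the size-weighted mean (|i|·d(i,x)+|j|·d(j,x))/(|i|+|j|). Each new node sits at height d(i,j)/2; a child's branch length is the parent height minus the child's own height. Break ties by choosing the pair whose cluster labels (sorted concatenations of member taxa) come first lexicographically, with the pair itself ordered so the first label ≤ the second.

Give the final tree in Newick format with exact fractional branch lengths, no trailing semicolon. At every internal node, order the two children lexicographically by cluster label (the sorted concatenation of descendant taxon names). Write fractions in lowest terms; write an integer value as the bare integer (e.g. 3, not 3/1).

((A:8,(J:5/2,L:5/2):11/2):9/2,((E:2,Z:2):17/4,K:25/4):25/4)

step 1: merge (E,Z) at d=4; branch lengths E→2, Z→2; new cluster EZ
  updated: d(A,EZ)=59/2, d(EZ,J)=30, d(EZ,K)=25/2, d(EZ,L)=12
step 2: merge (J,L) at d=5; branch lengths J→5/2, L→5/2; new cluster JL
  updated: d(A,JL)=16, d(EZ,JL)=21, d(JL,K)=41/2
step 3: merge (EZ,K) at d=25/2; branch lengths EZ→17/4, K→25/4; new cluster EKZ
  updated: d(A,EKZ)=100/3, d(EKZ,JL)=125/6
step 4: merge (A,JL) at d=16; branch lengths A→8, JL→11/2; new cluster AJL
  updated: d(AJL,EKZ)=25
step 5: merge (AJL,EKZ) at d=25; branch lengths AJL→9/2, EKZ→25/4; new cluster AEJKLZ
final tree: ((A:8,(J:5/2,L:5/2):11/2):9/2,((E:2,Z:2):17/4,K:25/4):25/4)
total length: 175/4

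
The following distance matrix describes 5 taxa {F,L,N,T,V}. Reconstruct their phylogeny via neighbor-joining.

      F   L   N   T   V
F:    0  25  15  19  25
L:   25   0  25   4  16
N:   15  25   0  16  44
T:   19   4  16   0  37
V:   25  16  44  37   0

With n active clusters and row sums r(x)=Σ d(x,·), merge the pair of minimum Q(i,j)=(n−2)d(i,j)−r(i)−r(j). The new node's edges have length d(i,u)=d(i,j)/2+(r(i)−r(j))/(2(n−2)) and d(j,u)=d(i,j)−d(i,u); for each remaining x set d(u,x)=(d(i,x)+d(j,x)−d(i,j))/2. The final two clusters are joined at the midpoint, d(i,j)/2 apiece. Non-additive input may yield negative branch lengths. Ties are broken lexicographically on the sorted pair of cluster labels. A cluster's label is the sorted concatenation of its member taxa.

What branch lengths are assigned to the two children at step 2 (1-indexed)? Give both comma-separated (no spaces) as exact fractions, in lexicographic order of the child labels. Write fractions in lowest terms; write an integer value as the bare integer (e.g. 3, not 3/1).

47/8,73/8

1. join L+V (d=16, Q=-144) ⇒ LV; edges |L|=-2/3, |V|=50/3
  updated: d(F,LV)=17, d(LV,N)=53/2, d(LV,T)=25/2
2. join F+N (d=15, Q=-157/2) ⇒ FN; edges |F|=47/8, |N|=73/8
  updated: d(FN,LV)=57/4, d(FN,T)=10
3. join FN+LV (d=57/4, Q=-147/4) ⇒ FLNV; edges |FN|=47/8, |LV|=67/8
  updated: d(FLNV,T)=33/8
4. join FLNV+T (d=33/8) ⇒ FLNTV; edges |FLNV|=33/16, |T|=33/16
final tree: (((F:47/8,N:73/8):47/8,(L:-2/3,V:50/3):67/8):33/16,T:33/16)
total length: 395/8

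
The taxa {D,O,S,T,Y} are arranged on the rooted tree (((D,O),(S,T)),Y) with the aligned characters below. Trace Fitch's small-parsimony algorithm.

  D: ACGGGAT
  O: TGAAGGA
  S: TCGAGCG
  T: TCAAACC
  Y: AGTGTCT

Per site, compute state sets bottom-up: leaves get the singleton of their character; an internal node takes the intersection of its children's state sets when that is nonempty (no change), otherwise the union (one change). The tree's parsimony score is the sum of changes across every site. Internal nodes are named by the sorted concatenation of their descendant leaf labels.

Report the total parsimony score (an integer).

16

[col 0] DO: children D:{A}, O:{T} ∪→ {A,T}; cost 1
[col 0] ST: children S:{T}, T:{T} ∩→ {T}; cost 0
[col 0] DOST: children DO:{A,T}, ST:{T} ∩→ {T}; cost 0
[col 0] DOSTY: children DOST:{T}, Y:{A} ∪→ {A,T}; cost 1
[col 1] DO: children D:{C}, O:{G} ∪→ {C,G}; cost 1
[col 1] ST: children S:{C}, T:{C} ∩→ {C}; cost 0
[col 1] DOST: children DO:{C,G}, ST:{C} ∩→ {C}; cost 0
[col 1] DOSTY: children DOST:{C}, Y:{G} ∪→ {C,G}; cost 1
[col 2] DO: children D:{G}, O:{A} ∪→ {A,G}; cost 1
[col 2] ST: children S:{G}, T:{A} ∪→ {A,G}; cost 1
[col 2] DOST: children DO:{A,G}, ST:{A,G} ∩→ {A,G}; cost 0
[col 2] DOSTY: children DOST:{A,G}, Y:{T} ∪→ {A,G,T}; cost 1
[col 3] DO: children D:{G}, O:{A} ∪→ {A,G}; cost 1
[col 3] ST: children S:{A}, T:{A} ∩→ {A}; cost 0
[col 3] DOST: children DO:{A,G}, ST:{A} ∩→ {A}; cost 0
[col 3] DOSTY: children DOST:{A}, Y:{G} ∪→ {A,G}; cost 1
[col 4] DO: children D:{G}, O:{G} ∩→ {G}; cost 0
[col 4] ST: children S:{G}, T:{A} ∪→ {A,G}; cost 1
[col 4] DOST: children DO:{G}, ST:{A,G} ∩→ {G}; cost 0
[col 4] DOSTY: children DOST:{G}, Y:{T} ∪→ {G,T}; cost 1
[col 5] DO: children D:{A}, O:{G} ∪→ {A,G}; cost 1
[col 5] ST: children S:{C}, T:{C} ∩→ {C}; cost 0
[col 5] DOST: children DO:{A,G}, ST:{C} ∪→ {A,C,G}; cost 1
[col 5] DOSTY: children DOST:{A,C,G}, Y:{C} ∩→ {C}; cost 0
[col 6] DO: children D:{T}, O:{A} ∪→ {A,T}; cost 1
[col 6] ST: children S:{G}, T:{C} ∪→ {C,G}; cost 1
[col 6] DOST: children DO:{A,T}, ST:{C,G} ∪→ {A,C,G,T}; cost 1
[col 6] DOSTY: children DOST:{A,C,G,T}, Y:{T} ∩→ {T}; cost 0
per-site changes: [2, 2, 3, 2, 2, 2, 3]; total = 16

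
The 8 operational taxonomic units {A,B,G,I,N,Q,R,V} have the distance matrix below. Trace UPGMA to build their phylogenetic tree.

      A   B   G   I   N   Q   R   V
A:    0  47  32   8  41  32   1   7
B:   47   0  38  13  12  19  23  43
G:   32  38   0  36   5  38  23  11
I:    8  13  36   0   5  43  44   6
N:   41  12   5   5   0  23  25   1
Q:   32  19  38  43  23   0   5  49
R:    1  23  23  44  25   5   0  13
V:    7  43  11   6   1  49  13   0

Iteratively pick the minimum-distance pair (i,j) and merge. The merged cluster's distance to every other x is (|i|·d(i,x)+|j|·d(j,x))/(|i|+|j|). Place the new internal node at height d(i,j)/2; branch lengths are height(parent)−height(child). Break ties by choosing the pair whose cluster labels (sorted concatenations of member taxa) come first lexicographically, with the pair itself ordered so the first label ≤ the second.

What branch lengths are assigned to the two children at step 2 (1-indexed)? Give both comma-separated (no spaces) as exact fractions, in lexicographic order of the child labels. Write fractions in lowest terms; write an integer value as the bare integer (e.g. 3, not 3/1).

iteration 1: select A,R (d=1); attach at lengths (1/2, 1/2); label the merged cluster AR
  updated: d(AR,B)=35, d(AR,G)=55/2, d(AR,I)=26, d(AR,N)=33, d(AR,Q)=37/2, d(AR,V)=10
iteration 2: select N,V (d=1); attach at lengths (1/2, 1/2); label the merged cluster NV
  updated: d(AR,NV)=43/2, d(B,NV)=55/2, d(G,NV)=8, d(I,NV)=11/2, d(NV,Q)=36
iteration 3: select I,NV (d=11/2); attach at lengths (11/4, 9/4); label the merged cluster INV
  updated: d(AR,INV)=23, d(B,INV)=68/3, d(G,INV)=52/3, d(INV,Q)=115/3
iteration 4: select G,INV (d=52/3); attach at lengths (26/3, 71/12); label the merged cluster GINV
  updated: d(AR,GINV)=193/8, d(B,GINV)=53/2, d(GINV,Q)=153/4
iteration 5: select AR,Q (d=37/2); attach at lengths (35/4, 37/4); label the merged cluster AQR
  updated: d(AQR,B)=89/3, d(AQR,GINV)=173/6
iteration 6: select B,GINV (d=53/2); attach at lengths (53/4, 55/12); label the merged cluster BGINV
  updated: d(AQR,BGINV)=29
iteration 7: select AQR,BGINV (d=29); attach at lengths (21/4, 5/4); label the merged cluster ABGINQRV
final tree: (((A:1/2,R:1/2):35/4,Q:37/4):21/4,(B:53/4,(G:26/3,(I:11/4,(N:1/2,V:1/2):9/4):71/12):55/12):5/4)
total length: 767/12

1/2,1/2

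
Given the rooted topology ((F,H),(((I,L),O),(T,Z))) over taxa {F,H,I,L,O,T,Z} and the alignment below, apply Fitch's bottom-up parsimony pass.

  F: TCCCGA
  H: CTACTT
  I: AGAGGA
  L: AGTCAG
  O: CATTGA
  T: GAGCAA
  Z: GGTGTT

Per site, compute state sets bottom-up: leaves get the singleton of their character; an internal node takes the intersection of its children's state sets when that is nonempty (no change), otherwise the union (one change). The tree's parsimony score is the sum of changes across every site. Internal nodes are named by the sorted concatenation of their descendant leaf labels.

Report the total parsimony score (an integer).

21

[col 0] FH: children F:{T}, H:{C} ∪→ {C,T}; cost 1
[col 0] IL: children I:{A}, L:{A} ∩→ {A}; cost 0
[col 0] ILO: children IL:{A}, O:{C} ∪→ {A,C}; cost 1
[col 0] TZ: children T:{G}, Z:{G} ∩→ {G}; cost 0
[col 0] ILOTZ: children ILO:{A,C}, TZ:{G} ∪→ {A,C,G}; cost 1
[col 0] FHILOTZ: children FH:{C,T}, ILOTZ:{A,C,G} ∩→ {C}; cost 0
[col 1] FH: children F:{C}, H:{T} ∪→ {C,T}; cost 1
[col 1] IL: children I:{G}, L:{G} ∩→ {G}; cost 0
[col 1] ILO: children IL:{G}, O:{A} ∪→ {A,G}; cost 1
[col 1] TZ: children T:{A}, Z:{G} ∪→ {A,G}; cost 1
[col 1] ILOTZ: children ILO:{A,G}, TZ:{A,G} ∩→ {A,G}; cost 0
[col 1] FHILOTZ: children FH:{C,T}, ILOTZ:{A,G} ∪→ {A,C,G,T}; cost 1
[col 2] FH: children F:{C}, H:{A} ∪→ {A,C}; cost 1
[col 2] IL: children I:{A}, L:{T} ∪→ {A,T}; cost 1
[col 2] ILO: children IL:{A,T}, O:{T} ∩→ {T}; cost 0
[col 2] TZ: children T:{G}, Z:{T} ∪→ {G,T}; cost 1
[col 2] ILOTZ: children ILO:{T}, TZ:{G,T} ∩→ {T}; cost 0
[col 2] FHILOTZ: children FH:{A,C}, ILOTZ:{T} ∪→ {A,C,T}; cost 1
[col 3] FH: children F:{C}, H:{C} ∩→ {C}; cost 0
[col 3] IL: children I:{G}, L:{C} ∪→ {C,G}; cost 1
[col 3] ILO: children IL:{C,G}, O:{T} ∪→ {C,G,T}; cost 1
[col 3] TZ: children T:{C}, Z:{G} ∪→ {C,G}; cost 1
[col 3] ILOTZ: children ILO:{C,G,T}, TZ:{C,G} ∩→ {C,G}; cost 0
[col 3] FHILOTZ: children FH:{C}, ILOTZ:{C,G} ∩→ {C}; cost 0
[col 4] FH: children F:{G}, H:{T} ∪→ {G,T}; cost 1
[col 4] IL: children I:{G}, L:{A} ∪→ {A,G}; cost 1
[col 4] ILO: children IL:{A,G}, O:{G} ∩→ {G}; cost 0
[col 4] TZ: children T:{A}, Z:{T} ∪→ {A,T}; cost 1
[col 4] ILOTZ: children ILO:{G}, TZ:{A,T} ∪→ {A,G,T}; cost 1
[col 4] FHILOTZ: children FH:{G,T}, ILOTZ:{A,G,T} ∩→ {G,T}; cost 0
[col 5] FH: children F:{A}, H:{T} ∪→ {A,T}; cost 1
[col 5] IL: children I:{A}, L:{G} ∪→ {A,G}; cost 1
[col 5] ILO: children IL:{A,G}, O:{A} ∩→ {A}; cost 0
[col 5] TZ: children T:{A}, Z:{T} ∪→ {A,T}; cost 1
[col 5] ILOTZ: children ILO:{A}, TZ:{A,T} ∩→ {A}; cost 0
[col 5] FHILOTZ: children FH:{A,T}, ILOTZ:{A} ∩→ {A}; cost 0
per-site changes: [3, 4, 4, 3, 4, 3]; total = 21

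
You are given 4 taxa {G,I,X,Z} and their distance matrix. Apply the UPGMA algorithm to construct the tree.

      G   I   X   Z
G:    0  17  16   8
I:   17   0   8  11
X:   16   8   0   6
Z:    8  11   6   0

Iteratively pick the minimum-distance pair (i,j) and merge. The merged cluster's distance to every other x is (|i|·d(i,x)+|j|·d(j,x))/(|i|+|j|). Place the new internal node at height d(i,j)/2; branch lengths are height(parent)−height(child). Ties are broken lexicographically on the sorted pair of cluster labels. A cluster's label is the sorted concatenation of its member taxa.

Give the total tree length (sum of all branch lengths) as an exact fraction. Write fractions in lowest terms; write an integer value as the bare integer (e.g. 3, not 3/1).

257/12

1. join X+Z (d=6) ⇒ XZ; edges |X|=3, |Z|=3
  updated: d(G,XZ)=12, d(I,XZ)=19/2
2. join I+XZ (d=19/2) ⇒ IXZ; edges |I|=19/4, |XZ|=7/4
  updated: d(G,IXZ)=41/3
3. join G+IXZ (d=41/3) ⇒ GIXZ; edges |G|=41/6, |IXZ|=25/12
final tree: (G:41/6,(I:19/4,(X:3,Z:3):7/4):25/12)
total length: 257/12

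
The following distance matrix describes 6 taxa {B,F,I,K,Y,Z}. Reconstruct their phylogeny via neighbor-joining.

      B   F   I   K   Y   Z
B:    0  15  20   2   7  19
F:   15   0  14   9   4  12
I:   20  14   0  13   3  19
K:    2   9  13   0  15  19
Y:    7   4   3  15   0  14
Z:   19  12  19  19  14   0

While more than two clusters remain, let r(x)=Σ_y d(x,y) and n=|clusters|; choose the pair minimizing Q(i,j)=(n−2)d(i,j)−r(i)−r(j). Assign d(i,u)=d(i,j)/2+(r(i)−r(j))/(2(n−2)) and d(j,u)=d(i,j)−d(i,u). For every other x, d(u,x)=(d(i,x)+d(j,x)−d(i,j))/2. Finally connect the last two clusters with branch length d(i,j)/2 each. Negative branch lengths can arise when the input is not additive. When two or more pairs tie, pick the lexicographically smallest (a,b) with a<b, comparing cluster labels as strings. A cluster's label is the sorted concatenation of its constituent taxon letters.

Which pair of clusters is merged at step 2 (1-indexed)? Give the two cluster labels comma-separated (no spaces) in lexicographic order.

1. join B+K (d=2, Q=-113) ⇒ BK; edges |B|=13/8, |K|=3/8
  updated: d(BK,F)=11, d(BK,I)=31/2, d(BK,Y)=10, d(BK,Z)=18
2. join I+Y (d=3, Q=-147/2) ⇒ IY; edges |I|=59/12, |Y|=-23/12
  updated: d(BK,IY)=45/4, d(F,IY)=15/2, d(IY,Z)=15
3. join BK+IY (d=45/4, Q=-103/2) ⇒ BIKY; edges |BK|=29/4, |IY|=4
  updated: d(BIKY,F)=29/8, d(BIKY,Z)=87/8
4. join BIKY+F (d=29/8, Q=-53/2) ⇒ BFIKY; edges |BIKY|=5/4, |F|=19/8
  updated: d(BFIKY,Z)=77/8
5. join BFIKY+Z (d=77/8) ⇒ BFIKYZ; edges |BFIKY|=77/16, |Z|=77/16
final tree: ((((B:13/8,K:3/8):29/4,(I:59/12,Y:-23/12):4):5/4,F:19/8):77/16,Z:77/16)
total length: 59/2

I,Y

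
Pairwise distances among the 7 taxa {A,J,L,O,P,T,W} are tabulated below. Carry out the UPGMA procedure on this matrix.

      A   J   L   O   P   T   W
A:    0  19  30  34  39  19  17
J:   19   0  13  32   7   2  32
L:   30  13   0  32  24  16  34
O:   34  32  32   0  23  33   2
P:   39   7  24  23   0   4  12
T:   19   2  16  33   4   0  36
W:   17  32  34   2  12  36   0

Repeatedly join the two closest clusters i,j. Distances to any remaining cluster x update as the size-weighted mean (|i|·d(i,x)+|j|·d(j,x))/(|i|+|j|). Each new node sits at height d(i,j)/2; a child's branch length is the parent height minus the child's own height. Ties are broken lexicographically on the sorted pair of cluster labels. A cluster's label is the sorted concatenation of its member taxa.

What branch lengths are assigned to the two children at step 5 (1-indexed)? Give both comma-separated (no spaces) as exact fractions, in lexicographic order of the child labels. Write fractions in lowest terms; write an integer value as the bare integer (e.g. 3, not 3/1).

step 1: merge (J,T) at d=2; branch lengths J→1, T→1; new cluster JT
  updated: d(A,JT)=19, d(JT,L)=29/2, d(JT,O)=65/2, d(JT,P)=11/2, d(JT,W)=34
step 2: merge (O,W) at d=2; branch lengths O→1, W→1; new cluster OW
  updated: d(A,OW)=51/2, d(JT,OW)=133/4, d(L,OW)=33, d(OW,P)=35/2
step 3: merge (JT,P) at d=11/2; branch lengths JT→7/4, P→11/4; new cluster JPT
  updated: d(A,JPT)=77/3, d(JPT,L)=53/3, d(JPT,OW)=28
step 4: merge (JPT,L) at d=53/3; branch lengths JPT→73/12, L→53/6; new cluster JLPT
  updated: d(A,JLPT)=107/4, d(JLPT,OW)=117/4
step 5: merge (A,OW) at d=51/2; branch lengths A→51/4, OW→47/4; new cluster AOW
  updated: d(AOW,JLPT)=341/12
step 6: merge (AOW,JLPT) at d=341/12; branch lengths AOW→35/24, JLPT→43/8; new cluster AJLOPTW
final tree: ((A:51/4,(O:1,W:1):47/4):35/24,(((J:1,T:1):7/4,P:11/4):73/12,L:53/6):43/8)
total length: 219/4

51/4,47/4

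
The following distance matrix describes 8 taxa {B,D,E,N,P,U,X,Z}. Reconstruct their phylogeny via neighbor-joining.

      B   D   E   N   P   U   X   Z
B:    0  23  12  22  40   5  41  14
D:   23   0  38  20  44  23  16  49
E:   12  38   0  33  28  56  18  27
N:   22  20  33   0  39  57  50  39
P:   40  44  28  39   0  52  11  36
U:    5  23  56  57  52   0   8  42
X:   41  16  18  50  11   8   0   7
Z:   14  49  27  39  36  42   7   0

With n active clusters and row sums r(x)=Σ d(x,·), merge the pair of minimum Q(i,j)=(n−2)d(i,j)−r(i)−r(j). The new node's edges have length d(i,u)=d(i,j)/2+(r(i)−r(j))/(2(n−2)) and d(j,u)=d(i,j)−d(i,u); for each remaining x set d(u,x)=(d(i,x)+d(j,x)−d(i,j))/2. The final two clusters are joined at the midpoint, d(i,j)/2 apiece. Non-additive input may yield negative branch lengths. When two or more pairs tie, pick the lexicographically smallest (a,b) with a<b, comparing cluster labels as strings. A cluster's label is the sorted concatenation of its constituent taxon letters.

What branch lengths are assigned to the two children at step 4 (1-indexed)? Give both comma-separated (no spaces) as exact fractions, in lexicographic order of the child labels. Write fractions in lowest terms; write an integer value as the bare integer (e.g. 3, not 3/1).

iteration 1: select B,U (d=5, Q=-370); attach at lengths (-14/3, 29/3); label the merged cluster BU
  updated: d(BU,D)=41/2, d(BU,E)=63/2, d(BU,N)=37, d(BU,P)=87/2, d(BU,X)=22, d(BU,Z)=51/2
iteration 2: select D,N (d=20, Q=-611/2); attach at lengths (139/20, 261/20); label the merged cluster DN
  updated: d(BU,DN)=75/4, d(DN,E)=51/2, d(DN,P)=63/2, d(DN,X)=23, d(DN,Z)=34
iteration 3: select BU,DN (d=75/4, Q=-199); attach at lengths (167/16, 133/16); label the merged cluster BDNU
  updated: d(BDNU,E)=153/8, d(BDNU,P)=225/8, d(BDNU,X)=105/8, d(BDNU,Z)=163/8
iteration 4: select P,X (d=11, Q=-477/4); attach at lengths (29/2, -7/2); label the merged cluster PX
  updated: d(BDNU,PX)=121/8, d(E,PX)=35/2, d(PX,Z)=16
iteration 5: select BDNU,E (d=153/8, Q=-80); attach at lengths (117/16, 189/16); label the merged cluster BDENU
  updated: d(BDENU,PX)=27/4, d(BDENU,Z)=113/8
iteration 6: select BDENU,PX (d=27/4, Q=-295/8); attach at lengths (39/16, 69/16); label the merged cluster BDENPUX
  updated: d(BDENPUX,Z)=187/16
iteration 7: select BDENPUX,Z (d=187/16); attach at lengths (187/32, 187/32); label the merged cluster BDENPUXZ
final tree: (((((B:-14/3,U:29/3):167/16,(D:139/20,N:261/20):133/16):117/16,E:189/16):39/16,(P:29/2,X:-7/2):69/16):187/32,Z:187/32)
total length: 1477/16

29/2,-7/2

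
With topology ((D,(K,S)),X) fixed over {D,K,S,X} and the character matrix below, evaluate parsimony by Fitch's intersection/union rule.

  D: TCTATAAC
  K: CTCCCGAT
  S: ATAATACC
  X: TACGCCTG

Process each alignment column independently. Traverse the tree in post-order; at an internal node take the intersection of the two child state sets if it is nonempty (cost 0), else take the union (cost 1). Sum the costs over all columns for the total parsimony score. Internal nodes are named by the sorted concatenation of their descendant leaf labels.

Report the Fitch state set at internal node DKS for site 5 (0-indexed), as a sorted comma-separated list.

KS@0: {C} ∪ {A} = {A,C} (union, +1)
DKS@0: {T} ∪ {A,C} = {A,C,T} (union, +1)
DKSX@0: {A,C,T} ∩ {T} = {T} (intersection, +0)
KS@1: {T} ∩ {T} = {T} (intersection, +0)
DKS@1: {C} ∪ {T} = {C,T} (union, +1)
DKSX@1: {C,T} ∪ {A} = {A,C,T} (union, +1)
KS@2: {C} ∪ {A} = {A,C} (union, +1)
DKS@2: {T} ∪ {A,C} = {A,C,T} (union, +1)
DKSX@2: {A,C,T} ∩ {C} = {C} (intersection, +0)
KS@3: {C} ∪ {A} = {A,C} (union, +1)
DKS@3: {A} ∩ {A,C} = {A} (intersection, +0)
DKSX@3: {A} ∪ {G} = {A,G} (union, +1)
KS@4: {C} ∪ {T} = {C,T} (union, +1)
DKS@4: {T} ∩ {C,T} = {T} (intersection, +0)
DKSX@4: {T} ∪ {C} = {C,T} (union, +1)
KS@5: {G} ∪ {A} = {A,G} (union, +1)
DKS@5: {A} ∩ {A,G} = {A} (intersection, +0)
DKSX@5: {A} ∪ {C} = {A,C} (union, +1)
KS@6: {A} ∪ {C} = {A,C} (union, +1)
DKS@6: {A} ∩ {A,C} = {A} (intersection, +0)
DKSX@6: {A} ∪ {T} = {A,T} (union, +1)
KS@7: {T} ∪ {C} = {C,T} (union, +1)
DKS@7: {C} ∩ {C,T} = {C} (intersection, +0)
DKSX@7: {C} ∪ {G} = {C,G} (union, +1)
per-site changes: [2, 2, 2, 2, 2, 2, 2, 2]; total = 16

A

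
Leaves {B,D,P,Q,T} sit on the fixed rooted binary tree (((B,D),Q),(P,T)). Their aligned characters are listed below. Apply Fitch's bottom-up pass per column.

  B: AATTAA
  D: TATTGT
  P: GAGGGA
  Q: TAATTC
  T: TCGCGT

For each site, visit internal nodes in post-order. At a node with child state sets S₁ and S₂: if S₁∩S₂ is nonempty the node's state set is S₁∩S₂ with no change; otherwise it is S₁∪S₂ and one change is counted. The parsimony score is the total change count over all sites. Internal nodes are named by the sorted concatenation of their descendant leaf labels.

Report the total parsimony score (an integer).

12

site 0, node BD: B={A} ∪ D={T} → {A,T} (+1)
site 0, node BDQ: BD={A,T} ∩ Q={T} → {T} (+0)
site 0, node PT: P={G} ∪ T={T} → {G,T} (+1)
site 0, node BDPQT: BDQ={T} ∩ PT={G,T} → {T} (+0)
site 1, node BD: B={A} ∩ D={A} → {A} (+0)
site 1, node BDQ: BD={A} ∩ Q={A} → {A} (+0)
site 1, node PT: P={A} ∪ T={C} → {A,C} (+1)
site 1, node BDPQT: BDQ={A} ∩ PT={A,C} → {A} (+0)
site 2, node BD: B={T} ∩ D={T} → {T} (+0)
site 2, node BDQ: BD={T} ∪ Q={A} → {A,T} (+1)
site 2, node PT: P={G} ∩ T={G} → {G} (+0)
site 2, node BDPQT: BDQ={A,T} ∪ PT={G} → {A,G,T} (+1)
site 3, node BD: B={T} ∩ D={T} → {T} (+0)
site 3, node BDQ: BD={T} ∩ Q={T} → {T} (+0)
site 3, node PT: P={G} ∪ T={C} → {C,G} (+1)
site 3, node BDPQT: BDQ={T} ∪ PT={C,G} → {C,G,T} (+1)
site 4, node BD: B={A} ∪ D={G} → {A,G} (+1)
site 4, node BDQ: BD={A,G} ∪ Q={T} → {A,G,T} (+1)
site 4, node PT: P={G} ∩ T={G} → {G} (+0)
site 4, node BDPQT: BDQ={A,G,T} ∩ PT={G} → {G} (+0)
site 5, node BD: B={A} ∪ D={T} → {A,T} (+1)
site 5, node BDQ: BD={A,T} ∪ Q={C} → {A,C,T} (+1)
site 5, node PT: P={A} ∪ T={T} → {A,T} (+1)
site 5, node BDPQT: BDQ={A,C,T} ∩ PT={A,T} → {A,T} (+0)
per-site changes: [2, 1, 2, 2, 2, 3]; total = 12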